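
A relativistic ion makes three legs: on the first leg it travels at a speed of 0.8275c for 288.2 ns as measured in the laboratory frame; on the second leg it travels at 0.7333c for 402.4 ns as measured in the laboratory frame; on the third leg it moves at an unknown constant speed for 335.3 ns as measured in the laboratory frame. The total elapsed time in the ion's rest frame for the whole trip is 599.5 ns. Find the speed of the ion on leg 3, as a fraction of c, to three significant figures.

β = 0.872

Leg 1: γ = 1/√(1 − 0.8275²) = 1/√0.3152 = 1.781; τ_1 = 288.2/1.781 = 161.8 ns.
Leg 2: γ = 1/√(1 − 0.7333²) = 1/√0.4623 = 1.471; τ_2 = 402.4/1.471 = 273.6 ns.
Leg 3: speed unknown; τ_3 = 335.3/γ_3.
Total proper time: 161.8 + 273.6 + τ_3 = 599.5, so τ_3 = 599.5 − 435.4 = 164.1 ns.
γ_3 = 335.3/164.1 = 2.043; β = √(1 − 1/γ²) = √0.7605.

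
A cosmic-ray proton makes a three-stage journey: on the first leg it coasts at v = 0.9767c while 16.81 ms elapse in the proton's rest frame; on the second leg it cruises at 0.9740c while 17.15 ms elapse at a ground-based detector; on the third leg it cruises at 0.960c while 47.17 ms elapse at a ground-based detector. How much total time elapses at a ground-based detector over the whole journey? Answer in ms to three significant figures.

Δt = 143 ms

Leg 1: γ = 1/√(1 − 0.9767²) = 1/√0.04606 = 4.660; Δt_1 = 4.660 × 16.81 = 78.33 ms.
Leg 2: 17.15 ms is already measured at a ground-based detector.
Leg 3: 47.17 ms is already measured at a ground-based detector.
Total: 78.33 + 17.15 + 47.17 ms.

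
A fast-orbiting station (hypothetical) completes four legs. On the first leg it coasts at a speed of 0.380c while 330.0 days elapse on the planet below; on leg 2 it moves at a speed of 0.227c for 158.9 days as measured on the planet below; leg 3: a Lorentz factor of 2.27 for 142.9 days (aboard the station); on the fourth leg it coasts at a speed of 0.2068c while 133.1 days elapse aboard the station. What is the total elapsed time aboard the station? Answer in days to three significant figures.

τ = 736 days

Leg 1: γ = 1/√(1 − 0.380²) = 1/√0.8556 = 1.081; τ_1 = 330.0/1.081 = 305.2 days.
Leg 2: γ = 1/√(1 − 0.227²) = 1/√0.9485 = 1.027; τ_2 = 158.9/1.027 = 154.8 days.
Leg 3: 142.9 days is already measured aboard the station.
Leg 4: 133.1 days is already measured aboard the station.
Total: 305.2 + 154.8 + 142.9 + 133.1 days.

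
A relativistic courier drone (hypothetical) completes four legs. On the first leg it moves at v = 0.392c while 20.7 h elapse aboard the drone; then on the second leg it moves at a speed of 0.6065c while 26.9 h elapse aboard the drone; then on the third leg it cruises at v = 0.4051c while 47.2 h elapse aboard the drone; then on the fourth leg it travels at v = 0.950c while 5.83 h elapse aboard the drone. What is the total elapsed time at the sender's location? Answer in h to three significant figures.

Δt = 127 h

Leg 1: γ = 1/√(1 − 0.392²) = 1/√0.8463 = 1.087; Δt_1 = 1.087 × 20.7 = 22.50 h.
Leg 2: γ = 1/√(1 − 0.6065²) = 1/√0.6322 = 1.258; Δt_2 = 1.258 × 26.9 = 33.83 h.
Leg 3: γ = 1/√(1 − 0.4051²) = 1/√0.8359 = 1.094; Δt_3 = 1.094 × 47.2 = 51.63 h.
Leg 4: γ = 1/√(1 − 0.950²) = 1/√0.09750 = 3.203; Δt_4 = 3.203 × 5.83 = 18.67 h.
Total: 22.50 + 33.83 + 51.63 + 18.67 h.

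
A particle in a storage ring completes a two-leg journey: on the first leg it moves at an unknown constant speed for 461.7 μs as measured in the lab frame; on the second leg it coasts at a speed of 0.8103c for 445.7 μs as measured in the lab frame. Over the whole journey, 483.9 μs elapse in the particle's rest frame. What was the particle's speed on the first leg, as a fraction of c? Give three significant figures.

β = 0.876

Leg 1: speed unknown; τ_1 = 461.7/γ_1.
Leg 2: γ = 1/√(1 − 0.8103²) = 1/√0.3434 = 1.706; τ_2 = 445.7/1.706 = 261.2 μs.
Total proper time: τ_1 + 261.2 = 483.9, so τ_1 = 483.9 − 261.2 = 222.7 μs.
γ_1 = 461.7/222.7 = 2.073; β = √(1 − 1/γ²) = √0.7673.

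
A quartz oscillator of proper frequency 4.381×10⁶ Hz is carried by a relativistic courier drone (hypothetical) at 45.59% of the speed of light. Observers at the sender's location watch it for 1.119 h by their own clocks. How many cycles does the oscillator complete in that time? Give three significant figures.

N = 1.57×10¹⁰

β = 0.4559; γ = 1/√(1 − 0.4559²) = 1/√0.7922 = 1.124
During 1.119 h of lab time, the oscillator's proper time advances by τ = Δt/γ = 1.119/1.124 = 0.9959 h = 3.585×10³ s.
N = f × τ = 4.381×10⁶ × 3.585×10³ = 1.571×10¹⁰.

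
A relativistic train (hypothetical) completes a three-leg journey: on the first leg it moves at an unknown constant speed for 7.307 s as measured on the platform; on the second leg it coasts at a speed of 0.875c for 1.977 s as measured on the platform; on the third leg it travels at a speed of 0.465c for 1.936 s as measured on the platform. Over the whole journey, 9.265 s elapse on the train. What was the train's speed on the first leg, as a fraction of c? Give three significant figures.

β = 0.431

Leg 1: speed unknown; τ_1 = 7.307/γ_1.
Leg 2: γ = 1/√(1 − 0.875²) = 1/√0.2344 = 2.066; τ_2 = 1.977/2.066 = 0.9571 s.
Leg 3: γ = 1/√(1 − 0.465²) = 1/√0.7838 = 1.130; τ_3 = 1.936/1.130 = 1.714 s.
Total proper time: τ_1 + 0.9571 + 1.714 = 9.265, so τ_1 = 9.265 − 2.671 = 6.594 s.
γ_1 = 7.307/6.594 = 1.108; β = √(1 − 1/γ²) = √0.1857.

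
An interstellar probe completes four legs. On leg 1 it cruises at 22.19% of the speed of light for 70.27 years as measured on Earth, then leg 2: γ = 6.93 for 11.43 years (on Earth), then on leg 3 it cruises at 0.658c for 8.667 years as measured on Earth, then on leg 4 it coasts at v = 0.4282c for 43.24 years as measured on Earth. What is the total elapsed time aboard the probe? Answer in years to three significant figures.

τ = 116 years

Leg 1: β = 0.2219; γ = 1/√(1 − 0.2219²) = 1/√0.9508 = 1.026; τ_1 = 70.27/1.026 = 68.52 years.
Leg 2: γ = 6.93; τ_2 = 11.43/6.930 = 1.649 years.
Leg 3: γ = 1/√(1 − 0.658²) = 1/√0.5670 = 1.328; τ_3 = 8.667/1.328 = 6.526 years.
Leg 4: γ = 1/√(1 − 0.4282²) = 1/√0.8166 = 1.107; τ_4 = 43.24/1.107 = 39.08 years.
Total: 68.52 + 1.649 + 6.526 + 39.08 years.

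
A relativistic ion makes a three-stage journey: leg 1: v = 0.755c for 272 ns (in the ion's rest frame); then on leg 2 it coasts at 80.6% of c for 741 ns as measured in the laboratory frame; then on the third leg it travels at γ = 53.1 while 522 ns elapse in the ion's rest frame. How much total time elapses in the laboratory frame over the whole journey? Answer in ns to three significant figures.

Δt = 2.89×10⁴ ns

Leg 1: γ = 1/√(1 − 0.755²) = 1/√0.4300 = 1.525; Δt_1 = 1.525 × 272 = 414.8 ns.
Leg 2: 741 ns is already measured in the laboratory frame.
Leg 3: γ = 53.1; Δt_3 = 53.10 × 522 = 2.772×10⁴ ns.
Total: 414.8 + 741.0 + 2.772×10⁴ ns.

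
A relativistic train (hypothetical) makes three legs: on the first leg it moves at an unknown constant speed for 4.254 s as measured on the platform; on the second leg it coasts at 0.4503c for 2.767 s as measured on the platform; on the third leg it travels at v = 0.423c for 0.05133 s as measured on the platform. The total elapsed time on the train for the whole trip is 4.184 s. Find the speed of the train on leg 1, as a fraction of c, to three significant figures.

Leg 1: speed unknown; τ_1 = 4.254/γ_1.
Leg 2: γ = 1/√(1 − 0.4503²) = 1/√0.7972 = 1.120; τ_2 = 2.767/1.120 = 2.471 s.
Leg 3: γ = 1/√(1 − 0.423²) = 1/√0.8211 = 1.104; τ_3 = 0.05133/1.104 = 0.04651 s.
Total proper time: τ_1 + 2.471 + 0.04651 = 4.184, so τ_1 = 4.184 − 2.517 = 1.667 s.
γ_1 = 4.254/1.667 = 2.552; β = √(1 − 1/γ²) = √0.8465.

β = 0.920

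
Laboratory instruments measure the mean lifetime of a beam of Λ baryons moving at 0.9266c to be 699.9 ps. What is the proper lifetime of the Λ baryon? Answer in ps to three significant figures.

τ₀ = 263 ps

γ = 1/√(1 − 0.9266²) = 1/√0.1414 = 2.659
The lab-frame lifetime is the dilated interval; the proper lifetime is τ₀ = Δt/γ = 699.9/2.659 ps.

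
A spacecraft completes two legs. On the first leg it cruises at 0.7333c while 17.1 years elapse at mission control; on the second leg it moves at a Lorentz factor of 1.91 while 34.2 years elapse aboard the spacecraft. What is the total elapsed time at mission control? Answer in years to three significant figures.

Δt = 82.4 years

Leg 1: 17.1 years is already measured at mission control.
Leg 2: γ = 1.91; Δt_2 = 1.910 × 34.2 = 65.32 years.
Total: 17.10 + 65.32 years.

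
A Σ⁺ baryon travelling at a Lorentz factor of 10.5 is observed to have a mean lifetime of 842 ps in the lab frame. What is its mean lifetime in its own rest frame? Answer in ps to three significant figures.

γ = 10.5
The lab-frame lifetime is the dilated interval; the proper lifetime is τ₀ = Δt/γ = 842/10.50 ps.

τ₀ = 80.2 ps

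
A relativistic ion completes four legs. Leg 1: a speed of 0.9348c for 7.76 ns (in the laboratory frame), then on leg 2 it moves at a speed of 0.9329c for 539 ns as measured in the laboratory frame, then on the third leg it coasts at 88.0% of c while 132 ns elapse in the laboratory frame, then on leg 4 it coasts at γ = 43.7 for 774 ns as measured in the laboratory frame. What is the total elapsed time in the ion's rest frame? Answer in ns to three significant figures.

Leg 1: γ = 1/√(1 − 0.9348²) = 1/√0.1261 = 2.816; τ_1 = 7.76/2.816 = 2.756 ns.
Leg 2: γ = 1/√(1 − 0.9329²) = 1/√0.1297 = 2.777; τ_2 = 539/2.777 = 194.1 ns.
Leg 3: β = 0.880; γ = 1/√(1 − 0.880²) = 1/√0.2256 = 2.105; τ_3 = 132/2.105 = 62.70 ns.
Leg 4: γ = 43.7; τ_4 = 774/43.70 = 17.71 ns.
Total: 2.756 + 194.1 + 62.70 + 17.71 ns.

τ = 277 ns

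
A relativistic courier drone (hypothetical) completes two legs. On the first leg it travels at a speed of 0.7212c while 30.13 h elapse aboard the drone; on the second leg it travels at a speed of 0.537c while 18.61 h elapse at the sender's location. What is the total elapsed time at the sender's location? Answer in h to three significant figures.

Δt = 62.1 h

Leg 1: γ = 1/√(1 − 0.7212²) = 1/√0.4799 = 1.444; Δt_1 = 1.444 × 30.13 = 43.49 h.
Leg 2: 18.61 h is already measured at the sender's location.
Total: 43.49 + 18.61 h.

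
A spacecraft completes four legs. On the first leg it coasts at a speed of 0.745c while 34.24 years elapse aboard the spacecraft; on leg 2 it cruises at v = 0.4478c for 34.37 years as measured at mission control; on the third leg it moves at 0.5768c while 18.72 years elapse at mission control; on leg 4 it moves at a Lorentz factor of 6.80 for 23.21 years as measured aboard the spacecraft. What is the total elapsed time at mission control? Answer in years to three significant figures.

Δt = 262 years

Leg 1: γ = 1/√(1 − 0.745²) = 1/√0.4450 = 1.499; Δt_1 = 1.499 × 34.24 = 51.33 years.
Leg 2: 34.37 years is already measured at mission control.
Leg 3: 18.72 years is already measured at mission control.
Leg 4: γ = 6.80; Δt_4 = 6.800 × 23.21 = 157.8 years.
Total: 51.33 + 34.37 + 18.72 + 157.8 years.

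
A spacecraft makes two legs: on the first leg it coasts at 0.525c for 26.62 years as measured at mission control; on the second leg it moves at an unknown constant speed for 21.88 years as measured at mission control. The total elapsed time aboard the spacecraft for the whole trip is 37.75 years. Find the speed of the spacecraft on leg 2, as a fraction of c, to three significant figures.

Leg 1: γ = 1/√(1 − 0.525²) = 1/√0.7244 = 1.175; τ_1 = 26.62/1.175 = 22.66 years.
Leg 2: speed unknown; τ_2 = 21.88/γ_2.
Total proper time: 22.66 + τ_2 = 37.75, so τ_2 = 37.75 − 22.66 = 15.09 years.
γ_2 = 21.88/15.09 = 1.450; β = √(1 − 1/γ²) = √0.5241.

β = 0.724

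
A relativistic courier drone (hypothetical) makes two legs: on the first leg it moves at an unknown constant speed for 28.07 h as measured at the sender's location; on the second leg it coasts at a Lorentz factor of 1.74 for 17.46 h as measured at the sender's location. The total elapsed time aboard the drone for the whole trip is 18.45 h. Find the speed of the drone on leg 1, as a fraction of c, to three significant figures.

Leg 1: speed unknown; τ_1 = 28.07/γ_1.
Leg 2: γ = 1.74; τ_2 = 17.46/1.740 = 10.03 h.
Total proper time: τ_1 + 10.03 = 18.45, so τ_1 = 18.45 − 10.03 = 8.416 h.
γ_1 = 28.07/8.416 = 3.336; β = √(1 − 1/γ²) = √0.9101.

β = 0.954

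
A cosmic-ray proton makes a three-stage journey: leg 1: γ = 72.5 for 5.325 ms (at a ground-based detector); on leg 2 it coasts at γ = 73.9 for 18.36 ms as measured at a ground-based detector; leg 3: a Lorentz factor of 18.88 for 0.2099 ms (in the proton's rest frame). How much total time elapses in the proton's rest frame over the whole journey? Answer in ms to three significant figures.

τ = 0.532 ms

Leg 1: γ = 72.5; τ_1 = 5.325/72.50 = 0.07345 ms.
Leg 2: γ = 73.9; τ_2 = 18.36/73.90 = 0.2484 ms.
Leg 3: 0.2099 ms is already measured in the proton's rest frame.
Total: 0.07345 + 0.2484 + 0.2099 ms.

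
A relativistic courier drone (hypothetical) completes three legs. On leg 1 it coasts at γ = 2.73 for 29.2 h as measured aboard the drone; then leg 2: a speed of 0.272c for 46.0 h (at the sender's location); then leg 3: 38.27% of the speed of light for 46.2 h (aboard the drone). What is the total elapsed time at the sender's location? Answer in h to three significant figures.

Leg 1: γ = 2.73; Δt_1 = 2.730 × 29.2 = 79.72 h.
Leg 2: 46.0 h is already measured at the sender's location.
Leg 3: β = 0.3827; γ = 1/√(1 − 0.3827²) = 1/√0.8535 = 1.082; Δt_3 = 1.082 × 46.2 = 50.01 h.
Total: 79.72 + 46.00 + 50.01 h.

Δt = 176 h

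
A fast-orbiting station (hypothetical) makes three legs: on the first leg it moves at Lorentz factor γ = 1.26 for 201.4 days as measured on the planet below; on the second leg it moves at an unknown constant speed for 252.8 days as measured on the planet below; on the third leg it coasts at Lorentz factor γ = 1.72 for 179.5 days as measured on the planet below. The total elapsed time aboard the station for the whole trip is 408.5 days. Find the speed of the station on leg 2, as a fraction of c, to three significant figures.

β = 0.821

Leg 1: γ = 1.26; τ_1 = 201.4/1.260 = 159.8 days.
Leg 2: speed unknown; τ_2 = 252.8/γ_2.
Leg 3: γ = 1.72; τ_3 = 179.5/1.720 = 104.4 days.
Total proper time: 159.8 + τ_2 + 104.4 = 408.5, so τ_2 = 408.5 − 264.2 = 144.3 days.
γ_2 = 252.8/144.3 = 1.752; β = √(1 − 1/γ²) = √0.6742.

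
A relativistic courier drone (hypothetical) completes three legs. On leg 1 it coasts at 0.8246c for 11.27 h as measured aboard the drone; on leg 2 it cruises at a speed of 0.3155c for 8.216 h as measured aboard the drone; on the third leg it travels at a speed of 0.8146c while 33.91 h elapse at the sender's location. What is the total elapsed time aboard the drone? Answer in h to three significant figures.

Leg 1: 11.27 h is already measured aboard the drone.
Leg 2: 8.216 h is already measured aboard the drone.
Leg 3: γ = 1/√(1 − 0.8146²) = 1/√0.3364 = 1.724; τ_3 = 33.91/1.724 = 19.67 h.
Total: 11.27 + 8.216 + 19.67 h.

τ = 39.2 h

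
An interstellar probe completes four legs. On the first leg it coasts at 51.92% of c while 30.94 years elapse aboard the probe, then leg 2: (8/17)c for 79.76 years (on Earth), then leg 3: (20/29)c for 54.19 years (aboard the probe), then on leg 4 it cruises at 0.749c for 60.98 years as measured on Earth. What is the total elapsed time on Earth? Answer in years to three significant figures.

Leg 1: β = 0.5192; γ = 1/√(1 − 0.5192²) = 1/√0.7304 = 1.170; Δt_1 = 1.170 × 30.94 = 36.20 years.
Leg 2: 79.76 years is already measured on Earth.
Leg 3: γ = 1/√(1 − (20/29)²) = 29/21 ≈ 1.381; Δt_3 = 1.381 × 54.19 = 74.83 years.
Leg 4: 60.98 years is already measured on Earth.
Total: 36.20 + 79.76 + 74.83 + 60.98 years.

Δt = 252 years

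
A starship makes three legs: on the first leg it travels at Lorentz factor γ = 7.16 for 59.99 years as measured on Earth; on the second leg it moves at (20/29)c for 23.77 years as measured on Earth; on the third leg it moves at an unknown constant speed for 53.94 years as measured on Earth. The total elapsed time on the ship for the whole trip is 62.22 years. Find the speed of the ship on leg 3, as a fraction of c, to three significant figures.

β = 0.734

Leg 1: γ = 7.16; τ_1 = 59.99/7.160 = 8.378 years.
Leg 2: γ = 1/√(1 − (20/29)²) = 29/21 ≈ 1.381; τ_2 = 23.77/1.381 = 17.21 years.
Leg 3: speed unknown; τ_3 = 53.94/γ_3.
Total proper time: 8.378 + 17.21 + τ_3 = 62.22, so τ_3 = 62.22 − 25.59 = 36.63 years.
γ_3 = 53.94/36.63 = 1.473; β = √(1 − 1/γ²) = √0.5389.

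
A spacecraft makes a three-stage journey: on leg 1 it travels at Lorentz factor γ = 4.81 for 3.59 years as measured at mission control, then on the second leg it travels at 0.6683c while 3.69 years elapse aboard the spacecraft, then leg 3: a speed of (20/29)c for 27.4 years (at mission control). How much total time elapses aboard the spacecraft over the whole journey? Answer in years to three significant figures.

Leg 1: γ = 4.81; τ_1 = 3.59/4.810 = 0.7464 years.
Leg 2: 3.69 years is already measured aboard the spacecraft.
Leg 3: γ = 1/√(1 − (20/29)²) = 29/21 ≈ 1.381; τ_3 = 27.4/1.381 = 19.84 years.
Total: 0.7464 + 3.690 + 19.84 years.

τ = 24.3 years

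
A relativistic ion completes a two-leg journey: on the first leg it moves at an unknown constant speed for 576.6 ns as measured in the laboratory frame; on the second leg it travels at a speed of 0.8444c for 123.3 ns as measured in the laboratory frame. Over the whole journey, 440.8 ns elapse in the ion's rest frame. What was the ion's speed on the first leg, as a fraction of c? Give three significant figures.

Leg 1: speed unknown; τ_1 = 576.6/γ_1.
Leg 2: γ = 1/√(1 − 0.8444²) = 1/√0.2870 = 1.867; τ_2 = 123.3/1.867 = 66.05 ns.
Total proper time: τ_1 + 66.05 = 440.8, so τ_1 = 440.8 − 66.05 = 374.7 ns.
γ_1 = 576.6/374.7 = 1.539; β = √(1 − 1/γ²) = √0.5776.

β = 0.760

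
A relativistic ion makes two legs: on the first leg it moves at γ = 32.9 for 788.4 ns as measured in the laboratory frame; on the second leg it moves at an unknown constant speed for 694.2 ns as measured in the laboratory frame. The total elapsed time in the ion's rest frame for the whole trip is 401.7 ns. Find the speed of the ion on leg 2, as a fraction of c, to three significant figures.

β = 0.839

Leg 1: γ = 32.9; τ_1 = 788.4/32.90 = 23.96 ns.
Leg 2: speed unknown; τ_2 = 694.2/γ_2.
Total proper time: 23.96 + τ_2 = 401.7, so τ_2 = 401.7 − 23.96 = 377.7 ns.
γ_2 = 694.2/377.7 = 1.838; β = √(1 − 1/γ²) = √0.7039.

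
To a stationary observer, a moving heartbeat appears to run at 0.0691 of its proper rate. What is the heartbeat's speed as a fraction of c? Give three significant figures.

β = 0.998

Rate ratio = 1/γ, so γ = 1/0.0691 = 14.47.
β = √(1 − 1/γ²) = √(1 − 0.0691²) = √0.9952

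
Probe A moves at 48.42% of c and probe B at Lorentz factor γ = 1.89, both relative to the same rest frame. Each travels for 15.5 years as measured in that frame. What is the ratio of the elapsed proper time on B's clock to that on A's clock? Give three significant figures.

τ_B/τ_A = 0.605

A: β = 0.4842; γ = 1/√(1 − 0.4842²) = 1/√0.7656 = 1.143. B: γ = 1.89.
τ_A/τ_B = γ_B/γ_A = 1.890/1.143 = 1.654, so τ_B/τ_A = 0.6047.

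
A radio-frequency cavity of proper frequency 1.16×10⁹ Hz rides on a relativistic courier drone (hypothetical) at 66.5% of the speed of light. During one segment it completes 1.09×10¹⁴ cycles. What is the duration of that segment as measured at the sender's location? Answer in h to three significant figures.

Δt = 34.9 h

β = 0.665; γ = 1/√(1 − 0.665²) = 1/√0.5578 = 1.339
Proper time for N cycles: τ = N/f = 1.09×10¹⁴/(1.16×10⁹) = 9.397×10⁴ s = 26.10 h.
Lab-frame duration Δt = γτ = 1.339 × 26.10 = 34.95 h.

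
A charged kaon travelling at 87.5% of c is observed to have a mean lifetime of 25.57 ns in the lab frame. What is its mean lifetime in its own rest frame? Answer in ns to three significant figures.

β = 0.875; γ = 1/√(1 − 0.875²) = 1/√0.2344 = 2.066
The lab-frame lifetime is the dilated interval; the proper lifetime is τ₀ = Δt/γ = 25.57/2.066 ns.

τ₀ = 12.4 ns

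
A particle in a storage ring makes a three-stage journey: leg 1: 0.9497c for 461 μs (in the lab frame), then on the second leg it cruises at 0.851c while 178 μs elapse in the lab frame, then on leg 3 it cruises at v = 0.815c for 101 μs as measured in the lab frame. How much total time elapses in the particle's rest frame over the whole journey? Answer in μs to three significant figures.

τ = 296 μs

Leg 1: γ = 1/√(1 − 0.9497²) = 1/√0.09807 = 3.193; τ_1 = 461/3.193 = 144.4 μs.
Leg 2: γ = 1/√(1 − 0.851²) = 1/√0.2758 = 1.904; τ_2 = 178/1.904 = 93.48 μs.
Leg 3: γ = 1/√(1 − 0.815²) = 1/√0.3358 = 1.726; τ_3 = 101/1.726 = 58.53 μs.
Total: 144.4 + 93.48 + 58.53 μs.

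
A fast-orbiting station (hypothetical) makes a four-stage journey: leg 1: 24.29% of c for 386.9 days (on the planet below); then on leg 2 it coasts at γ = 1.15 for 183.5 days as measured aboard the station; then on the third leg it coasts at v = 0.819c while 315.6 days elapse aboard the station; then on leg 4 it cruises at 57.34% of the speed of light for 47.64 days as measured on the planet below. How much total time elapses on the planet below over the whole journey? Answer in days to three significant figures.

Δt = 1200 days

Leg 1: 386.9 days is already measured on the planet below.
Leg 2: γ = 1.15; Δt_2 = 1.150 × 183.5 = 211.0 days.
Leg 3: γ = 1/√(1 − 0.819²) = 1/√0.3292 = 1.743; Δt_3 = 1.743 × 315.6 = 550.0 days.
Leg 4: 47.64 days is already measured on the planet below.
Total: 386.9 + 211.0 + 550.0 + 47.64 days.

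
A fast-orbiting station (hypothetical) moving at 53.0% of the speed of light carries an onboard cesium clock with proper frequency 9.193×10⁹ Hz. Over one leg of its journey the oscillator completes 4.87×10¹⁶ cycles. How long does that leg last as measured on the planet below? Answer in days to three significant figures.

β = 0.530; γ = 1/√(1 − 0.530²) = 1/√0.7191 = 1.179
Proper time for N cycles: τ = N/f = 4.87×10¹⁶/(9.193×10⁹) = 5.298×10⁶ s = 61.31 days.
Lab-frame duration Δt = γτ = 1.179 × 61.31 = 72.30 days.

Δt = 72.3 days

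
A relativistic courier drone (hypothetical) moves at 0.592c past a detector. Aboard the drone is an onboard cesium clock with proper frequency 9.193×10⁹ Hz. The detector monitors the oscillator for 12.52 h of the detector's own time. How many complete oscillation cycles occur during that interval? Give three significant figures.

N = 3.34×10¹⁴

γ = 1/√(1 − 0.592²) = 1/√0.6495 = 1.241
During 12.52 h of lab time, the oscillator's proper time advances by τ = Δt/γ = 12.52/1.241 = 10.09 h = 3.633×10⁴ s.
N = f × τ = 9.193×10⁹ × 3.633×10⁴ = 3.339×10¹⁴.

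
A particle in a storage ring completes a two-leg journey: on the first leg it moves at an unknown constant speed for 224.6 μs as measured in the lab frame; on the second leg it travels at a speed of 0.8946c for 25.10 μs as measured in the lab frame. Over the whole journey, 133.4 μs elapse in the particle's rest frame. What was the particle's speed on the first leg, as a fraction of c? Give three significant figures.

Leg 1: speed unknown; τ_1 = 224.6/γ_1.
Leg 2: γ = 1/√(1 − 0.8946²) = 1/√0.1997 = 2.238; τ_2 = 25.10/2.238 = 11.22 μs.
Total proper time: τ_1 + 11.22 = 133.4, so τ_1 = 133.4 − 11.22 = 122.2 μs.
γ_1 = 224.6/122.2 = 1.838; β = √(1 − 1/γ²) = √0.7041.

β = 0.839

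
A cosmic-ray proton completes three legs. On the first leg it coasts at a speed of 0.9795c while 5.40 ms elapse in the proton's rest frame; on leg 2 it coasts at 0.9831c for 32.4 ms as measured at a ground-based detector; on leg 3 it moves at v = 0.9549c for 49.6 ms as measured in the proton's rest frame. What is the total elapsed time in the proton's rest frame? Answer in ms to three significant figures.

τ = 60.9 ms

Leg 1: 5.40 ms is already measured in the proton's rest frame.
Leg 2: γ = 1/√(1 − 0.9831²) = 1/√0.03351 = 5.462; τ_2 = 32.4/5.462 = 5.931 ms.
Leg 3: 49.6 ms is already measured in the proton's rest frame.
Total: 5.400 + 5.931 + 49.60 ms.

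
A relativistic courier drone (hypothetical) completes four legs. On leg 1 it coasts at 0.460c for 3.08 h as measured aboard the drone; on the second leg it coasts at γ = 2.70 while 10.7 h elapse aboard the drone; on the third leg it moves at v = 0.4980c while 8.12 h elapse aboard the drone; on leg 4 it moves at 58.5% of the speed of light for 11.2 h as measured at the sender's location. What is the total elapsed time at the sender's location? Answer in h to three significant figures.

Δt = 52.9 h

Leg 1: γ = 1/√(1 − 0.460²) = 1/√0.7884 = 1.126; Δt_1 = 1.126 × 3.08 = 3.469 h.
Leg 2: γ = 2.70; Δt_2 = 2.700 × 10.7 = 28.89 h.
Leg 3: γ = 1/√(1 − 0.4980²) = 1/√0.7520 = 1.153; Δt_3 = 1.153 × 8.12 = 9.364 h.
Leg 4: 11.2 h is already measured at the sender's location.
Total: 3.469 + 28.89 + 9.364 + 11.20 h.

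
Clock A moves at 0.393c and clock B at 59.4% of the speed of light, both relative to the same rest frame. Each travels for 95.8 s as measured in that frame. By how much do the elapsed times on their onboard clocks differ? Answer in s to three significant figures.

|τ_A − τ_B| = 11.0 s

A: γ = 1/√(1 − 0.393²) = 1/√0.8456 = 1.088; τ_A = 95.8/1.088 = 88.09 s.
B: β = 0.594; γ = 1/√(1 − 0.594²) = 1/√0.6472 = 1.243; τ_B = 95.8/1.243 = 77.07 s.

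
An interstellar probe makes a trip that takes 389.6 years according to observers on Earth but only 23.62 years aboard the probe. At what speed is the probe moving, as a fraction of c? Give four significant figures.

The proper time is measured aboard the probe (both events occur at the probe's location); Δt is measured on Earth. γ = Δt/τ = 389.6/23.62 = 16.49.
β = √(1 − 1/γ²) = √(1 − 0.003676) = √0.9963

β = 0.9982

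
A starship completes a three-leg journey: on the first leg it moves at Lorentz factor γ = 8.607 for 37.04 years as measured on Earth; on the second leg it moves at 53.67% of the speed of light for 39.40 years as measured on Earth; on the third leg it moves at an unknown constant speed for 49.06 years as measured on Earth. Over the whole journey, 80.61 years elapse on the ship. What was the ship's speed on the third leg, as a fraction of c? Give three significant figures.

Leg 1: γ = 8.607; τ_1 = 37.04/8.607 = 4.303 years.
Leg 2: β = 0.5367; γ = 1/√(1 − 0.5367²) = 1/√0.7120 = 1.185; τ_2 = 39.40/1.185 = 33.24 years.
Leg 3: speed unknown; τ_3 = 49.06/γ_3.
Total proper time: 4.303 + 33.24 + τ_3 = 80.61, so τ_3 = 80.61 − 37.55 = 43.06 years.
γ_3 = 49.06/43.06 = 1.139; β = √(1 − 1/γ²) = √0.2296.

β = 0.479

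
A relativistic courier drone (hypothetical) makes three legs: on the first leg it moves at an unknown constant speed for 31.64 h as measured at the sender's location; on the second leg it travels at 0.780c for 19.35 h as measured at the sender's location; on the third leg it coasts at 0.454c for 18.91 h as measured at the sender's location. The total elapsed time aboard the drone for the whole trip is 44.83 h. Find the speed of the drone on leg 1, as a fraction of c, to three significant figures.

β = 0.865

Leg 1: speed unknown; τ_1 = 31.64/γ_1.
Leg 2: γ = 1/√(1 − 0.780²) = 1/√0.3916 = 1.598; τ_2 = 19.35/1.598 = 12.11 h.
Leg 3: γ = 1/√(1 − 0.454²) = 1/√0.7939 = 1.122; τ_3 = 18.91/1.122 = 16.85 h.
Total proper time: τ_1 + 12.11 + 16.85 = 44.83, so τ_1 = 44.83 − 28.96 = 15.87 h.
γ_1 = 31.64/15.87 = 1.993; β = √(1 − 1/γ²) = √0.7483.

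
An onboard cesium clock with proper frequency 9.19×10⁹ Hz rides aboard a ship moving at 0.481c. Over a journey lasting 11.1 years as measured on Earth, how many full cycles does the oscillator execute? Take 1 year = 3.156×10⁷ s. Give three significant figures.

N = 2.82×10¹⁸

γ = 1/√(1 − 0.481²) = 1/√0.7686 = 1.141
The oscillator's own cycle count is N = f × τ where τ is the proper time on the ship. τ = Δt/γ = 11.1/1.141 = 9.732 years = 3.071×10⁸ s.
N = 9.19×10⁹ × 3.071×10⁸ = 2.823×10¹⁸.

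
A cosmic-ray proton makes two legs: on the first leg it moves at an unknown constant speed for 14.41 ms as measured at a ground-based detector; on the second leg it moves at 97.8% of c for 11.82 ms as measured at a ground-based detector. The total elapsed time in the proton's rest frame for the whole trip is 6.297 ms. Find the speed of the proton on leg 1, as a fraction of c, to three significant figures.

Leg 1: speed unknown; τ_1 = 14.41/γ_1.
Leg 2: β = 0.978; γ = 1/√(1 − 0.978²) = 1/√0.04352 = 4.794; τ_2 = 11.82/4.794 = 2.466 ms.
Total proper time: τ_1 + 2.466 = 6.297, so τ_1 = 6.297 − 2.466 = 3.831 ms.
γ_1 = 14.41/3.831 = 3.761; β = √(1 − 1/γ²) = √0.9293.

β = 0.964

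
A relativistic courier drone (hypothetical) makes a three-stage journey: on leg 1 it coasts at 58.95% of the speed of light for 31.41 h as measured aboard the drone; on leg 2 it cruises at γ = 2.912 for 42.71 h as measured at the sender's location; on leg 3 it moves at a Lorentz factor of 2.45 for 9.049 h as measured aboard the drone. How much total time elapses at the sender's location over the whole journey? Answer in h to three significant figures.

Leg 1: β = 0.5895; γ = 1/√(1 − 0.5895²) = 1/√0.6525 = 1.238; Δt_1 = 1.238 × 31.41 = 38.88 h.
Leg 2: 42.71 h is already measured at the sender's location.
Leg 3: γ = 2.45; Δt_3 = 2.450 × 9.049 = 22.17 h.
Total: 38.88 + 42.71 + 22.17 h.

Δt = 104 h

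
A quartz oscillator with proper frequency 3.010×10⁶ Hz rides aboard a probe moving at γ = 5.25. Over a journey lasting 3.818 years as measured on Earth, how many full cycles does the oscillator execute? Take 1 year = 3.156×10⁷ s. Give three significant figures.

N = 6.91×10¹³

γ = 5.25
The oscillator's own cycle count is N = f × τ where τ is the proper time aboard the probe. τ = Δt/γ = 3.818/5.250 = 0.7272 years = 2.295×10⁷ s.
N = 3.010×10⁶ × 2.295×10⁷ = 6.908×10¹³.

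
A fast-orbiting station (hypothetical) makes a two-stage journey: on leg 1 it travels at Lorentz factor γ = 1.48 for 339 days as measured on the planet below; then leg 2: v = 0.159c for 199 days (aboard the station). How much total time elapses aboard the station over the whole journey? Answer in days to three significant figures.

τ = 428 days

Leg 1: γ = 1.48; τ_1 = 339/1.480 = 229.1 days.
Leg 2: 199 days is already measured aboard the station.
Total: 229.1 + 199.0 days.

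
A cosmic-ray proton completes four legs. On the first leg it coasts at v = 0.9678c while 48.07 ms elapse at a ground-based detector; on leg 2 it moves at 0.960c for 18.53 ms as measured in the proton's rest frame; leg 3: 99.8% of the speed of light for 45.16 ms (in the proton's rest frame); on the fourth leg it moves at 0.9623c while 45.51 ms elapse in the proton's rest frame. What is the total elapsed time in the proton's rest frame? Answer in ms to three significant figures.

τ = 121 ms

Leg 1: γ = 1/√(1 − 0.9678²) = 1/√0.06336 = 3.973; τ_1 = 48.07/3.973 = 12.10 ms.
Leg 2: 18.53 ms is already measured in the proton's rest frame.
Leg 3: 45.16 ms is already measured in the proton's rest frame.
Leg 4: 45.51 ms is already measured in the proton's rest frame.
Total: 12.10 + 18.53 + 45.16 + 45.51 ms.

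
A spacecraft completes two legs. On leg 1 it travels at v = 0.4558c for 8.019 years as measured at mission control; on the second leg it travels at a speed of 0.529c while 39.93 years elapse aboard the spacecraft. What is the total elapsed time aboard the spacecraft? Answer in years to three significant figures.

τ = 47.1 years

Leg 1: γ = 1/√(1 − 0.4558²) = 1/√0.7922 = 1.123; τ_1 = 8.019/1.123 = 7.138 years.
Leg 2: 39.93 years is already measured aboard the spacecraft.
Total: 7.138 + 39.93 years.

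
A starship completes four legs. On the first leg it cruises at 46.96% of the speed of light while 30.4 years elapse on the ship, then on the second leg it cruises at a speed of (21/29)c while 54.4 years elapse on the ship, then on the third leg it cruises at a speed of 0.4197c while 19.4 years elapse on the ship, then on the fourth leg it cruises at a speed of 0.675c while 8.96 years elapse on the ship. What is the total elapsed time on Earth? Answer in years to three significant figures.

Leg 1: β = 0.4696; γ = 1/√(1 − 0.4696²) = 1/√0.7795 = 1.133; Δt_1 = 1.133 × 30.4 = 34.43 years.
Leg 2: γ = 1/√(1 − (21/29)²) = 29/20 = 1.450; Δt_2 = 1.450 × 54.4 = 78.88 years.
Leg 3: γ = 1/√(1 − 0.4197²) = 1/√0.8239 = 1.102; Δt_3 = 1.102 × 19.4 = 21.37 years.
Leg 4: γ = 1/√(1 − 0.675²) = 1/√0.5444 = 1.355; Δt_4 = 1.355 × 8.96 = 12.14 years.
Total: 34.43 + 78.88 + 21.37 + 12.14 years.

Δt = 147 years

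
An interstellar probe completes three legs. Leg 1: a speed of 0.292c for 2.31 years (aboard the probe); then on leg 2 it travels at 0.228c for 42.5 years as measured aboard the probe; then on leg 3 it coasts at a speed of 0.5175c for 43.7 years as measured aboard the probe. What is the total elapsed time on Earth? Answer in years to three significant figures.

Leg 1: γ = 1/√(1 − 0.292²) = 1/√0.9147 = 1.046; Δt_1 = 1.046 × 2.31 = 2.415 years.
Leg 2: γ = 1/√(1 − 0.228²) = 1/√0.9480 = 1.027; Δt_2 = 1.027 × 42.5 = 43.65 years.
Leg 3: γ = 1/√(1 − 0.5175²) = 1/√0.7322 = 1.169; Δt_3 = 1.169 × 43.7 = 51.07 years.
Total: 2.415 + 43.65 + 51.07 years.

Δt = 97.1 years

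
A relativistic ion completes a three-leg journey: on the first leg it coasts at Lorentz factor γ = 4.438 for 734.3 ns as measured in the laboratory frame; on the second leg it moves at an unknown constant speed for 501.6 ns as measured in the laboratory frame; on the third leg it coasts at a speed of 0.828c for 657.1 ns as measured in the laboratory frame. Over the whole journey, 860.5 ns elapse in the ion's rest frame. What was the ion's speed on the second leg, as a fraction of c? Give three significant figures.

β = 0.759

Leg 1: γ = 4.438; τ_1 = 734.3/4.438 = 165.5 ns.
Leg 2: speed unknown; τ_2 = 501.6/γ_2.
Leg 3: γ = 1/√(1 − 0.828²) = 1/√0.3144 = 1.783; τ_3 = 657.1/1.783 = 368.5 ns.
Total proper time: 165.5 + τ_2 + 368.5 = 860.5, so τ_2 = 860.5 − 533.9 = 326.6 ns.
γ_2 = 501.6/326.6 = 1.536; β = √(1 − 1/γ²) = √0.5761.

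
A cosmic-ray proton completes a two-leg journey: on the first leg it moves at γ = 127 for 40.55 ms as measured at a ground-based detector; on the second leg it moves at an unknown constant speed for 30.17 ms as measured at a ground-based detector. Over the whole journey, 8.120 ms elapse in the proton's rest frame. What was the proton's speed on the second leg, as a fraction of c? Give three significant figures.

Leg 1: γ = 127; τ_1 = 40.55/127.0 = 0.3193 ms.
Leg 2: speed unknown; τ_2 = 30.17/γ_2.
Total proper time: 0.3193 + τ_2 = 8.120, so τ_2 = 8.120 − 0.3193 = 7.801 ms.
γ_2 = 30.17/7.801 = 3.868; β = √(1 − 1/γ²) = √0.9331.

β = 0.966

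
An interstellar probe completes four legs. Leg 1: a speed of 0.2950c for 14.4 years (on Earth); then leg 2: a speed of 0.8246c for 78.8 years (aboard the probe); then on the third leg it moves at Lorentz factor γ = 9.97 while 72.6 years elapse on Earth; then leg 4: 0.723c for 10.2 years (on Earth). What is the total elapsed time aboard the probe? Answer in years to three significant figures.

Leg 1: γ = 1/√(1 − 0.2950²) = 1/√0.9130 = 1.047; τ_1 = 14.4/1.047 = 13.76 years.
Leg 2: 78.8 years is already measured aboard the probe.
Leg 3: γ = 9.97; τ_3 = 72.6/9.970 = 7.282 years.
Leg 4: γ = 1/√(1 − 0.723²) = 1/√0.4773 = 1.447; τ_4 = 10.2/1.447 = 7.047 years.
Total: 13.76 + 78.80 + 7.282 + 7.047 years.

τ = 107 years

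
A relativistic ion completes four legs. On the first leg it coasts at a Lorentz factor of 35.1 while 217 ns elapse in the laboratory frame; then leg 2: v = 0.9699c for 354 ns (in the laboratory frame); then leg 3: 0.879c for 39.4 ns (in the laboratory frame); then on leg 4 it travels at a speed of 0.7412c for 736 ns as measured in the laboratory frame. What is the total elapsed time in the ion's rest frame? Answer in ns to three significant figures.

Leg 1: γ = 35.1; τ_1 = 217/35.10 = 6.182 ns.
Leg 2: γ = 1/√(1 − 0.9699²) = 1/√0.05929 = 4.107; τ_2 = 354/4.107 = 86.20 ns.
Leg 3: γ = 1/√(1 − 0.879²) = 1/√0.2274 = 2.097; τ_3 = 39.4/2.097 = 18.79 ns.
Leg 4: γ = 1/√(1 − 0.7412²) = 1/√0.4506 = 1.490; τ_4 = 736/1.490 = 494.1 ns.
Total: 6.182 + 86.20 + 18.79 + 494.1 ns.

τ = 605 ns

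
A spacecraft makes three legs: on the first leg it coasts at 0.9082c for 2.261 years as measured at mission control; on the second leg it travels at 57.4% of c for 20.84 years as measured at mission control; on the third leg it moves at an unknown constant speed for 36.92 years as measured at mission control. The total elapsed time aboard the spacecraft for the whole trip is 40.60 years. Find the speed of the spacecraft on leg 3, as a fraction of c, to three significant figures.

β = 0.791

Leg 1: γ = 1/√(1 − 0.9082²) = 1/√0.1752 = 2.389; τ_1 = 2.261/2.389 = 0.9463 years.
Leg 2: β = 0.574; γ = 1/√(1 − 0.574²) = 1/√0.6705 = 1.221; τ_2 = 20.84/1.221 = 17.06 years.
Leg 3: speed unknown; τ_3 = 36.92/γ_3.
Total proper time: 0.9463 + 17.06 + τ_3 = 40.60, so τ_3 = 40.60 − 18.01 = 22.59 years.
γ_3 = 36.92/22.59 = 1.634; β = √(1 − 1/γ²) = √0.6257.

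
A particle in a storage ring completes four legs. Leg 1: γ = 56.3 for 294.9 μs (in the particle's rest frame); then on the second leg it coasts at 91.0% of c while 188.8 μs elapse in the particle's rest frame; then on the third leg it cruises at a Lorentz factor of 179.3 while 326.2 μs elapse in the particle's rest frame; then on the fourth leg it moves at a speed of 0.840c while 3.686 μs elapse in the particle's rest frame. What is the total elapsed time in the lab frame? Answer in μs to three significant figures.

Leg 1: γ = 56.3; Δt_1 = 56.30 × 294.9 = 1.660×10⁴ μs.
Leg 2: β = 0.910; γ = 1/√(1 − 0.910²) = 1/√0.1719 = 2.412; Δt_2 = 2.412 × 188.8 = 455.4 μs.
Leg 3: γ = 179.3; Δt_3 = 179.3 × 326.2 = 5.849×10⁴ μs.
Leg 4: γ = 1/√(1 − 0.840²) = 1/√0.2944 = 1.843; Δt_4 = 1.843 × 3.686 = 6.793 μs.
Total: 1.660×10⁴ + 455.4 + 5.849×10⁴ + 6.793 μs.

Δt = 7.56×10⁴ μs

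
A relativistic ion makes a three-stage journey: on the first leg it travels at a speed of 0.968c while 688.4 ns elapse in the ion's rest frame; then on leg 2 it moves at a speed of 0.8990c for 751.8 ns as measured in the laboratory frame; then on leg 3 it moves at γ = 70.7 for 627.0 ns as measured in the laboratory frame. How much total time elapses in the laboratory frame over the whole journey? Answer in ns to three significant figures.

Leg 1: γ = 1/√(1 − 0.968²) = 1/√0.06298 = 3.985; Δt_1 = 3.985 × 688.4 = 2743 ns.
Leg 2: 751.8 ns is already measured in the laboratory frame.
Leg 3: 627.0 ns is already measured in the laboratory frame.
Total: 2743 + 751.8 + 627.0 ns.

Δt = 4120 ns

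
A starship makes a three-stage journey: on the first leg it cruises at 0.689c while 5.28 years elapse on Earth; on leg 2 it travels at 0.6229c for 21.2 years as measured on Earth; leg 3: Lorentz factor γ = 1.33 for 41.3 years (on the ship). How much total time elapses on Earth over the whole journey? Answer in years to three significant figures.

Leg 1: 5.28 years is already measured on Earth.
Leg 2: 21.2 years is already measured on Earth.
Leg 3: γ = 1.33; Δt_3 = 1.330 × 41.3 = 54.93 years.
Total: 5.280 + 21.20 + 54.93 years.

Δt = 81.4 years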